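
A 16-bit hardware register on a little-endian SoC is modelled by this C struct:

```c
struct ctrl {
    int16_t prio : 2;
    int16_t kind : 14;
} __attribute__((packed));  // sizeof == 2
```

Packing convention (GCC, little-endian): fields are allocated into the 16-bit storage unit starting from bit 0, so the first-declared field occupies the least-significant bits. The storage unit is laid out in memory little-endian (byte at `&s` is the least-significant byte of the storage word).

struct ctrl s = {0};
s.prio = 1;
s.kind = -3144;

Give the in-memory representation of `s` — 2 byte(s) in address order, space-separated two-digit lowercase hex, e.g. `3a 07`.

prio:2 = 1 → 0x1 << 0 → word 0x0001
kind:14 = -3144 → 0x33b8 << 2 → word 0xcee1
word = 0xcee1 → little-endian bytes:
  [0]=0xe1  [1]=0xce

e1 ce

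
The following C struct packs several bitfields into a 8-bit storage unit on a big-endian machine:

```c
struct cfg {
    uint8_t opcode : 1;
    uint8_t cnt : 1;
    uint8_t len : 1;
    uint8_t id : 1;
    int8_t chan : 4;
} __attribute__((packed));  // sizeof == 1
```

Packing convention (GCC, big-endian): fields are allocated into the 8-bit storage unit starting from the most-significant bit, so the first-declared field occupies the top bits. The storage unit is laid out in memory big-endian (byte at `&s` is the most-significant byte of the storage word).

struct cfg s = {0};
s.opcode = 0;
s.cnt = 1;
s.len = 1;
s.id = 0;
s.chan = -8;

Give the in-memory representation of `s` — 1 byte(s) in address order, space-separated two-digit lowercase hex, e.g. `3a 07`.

[7+:1] opcode=0 & 0x1 = 0x0; word=0x00
[6+:1] cnt=1 & 0x1 = 0x1; word=0x40
[5+:1] len=1 & 0x1 = 0x1; word=0x60
[4+:1] id=0 & 0x1 = 0x0; word=0x60
[0+:4] chan=-8 & 0xf = 0x8; word=0x68
word = 0x68 → big-endian bytes:
  [0]=0x68

68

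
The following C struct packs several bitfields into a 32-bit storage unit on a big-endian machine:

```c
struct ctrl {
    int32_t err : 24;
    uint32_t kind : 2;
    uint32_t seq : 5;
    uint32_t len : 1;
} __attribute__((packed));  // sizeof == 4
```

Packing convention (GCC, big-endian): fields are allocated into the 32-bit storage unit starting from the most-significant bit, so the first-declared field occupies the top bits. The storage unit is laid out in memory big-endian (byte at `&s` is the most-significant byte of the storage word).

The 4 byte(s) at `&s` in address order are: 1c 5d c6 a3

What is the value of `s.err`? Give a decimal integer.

[0]=0x1c [1]=0x5d [2]=0xc6 [3]=0xa3 (big-endian) → word 0x1c5dc6a3
err:24 @ bit 8 → (0x1c5dc6a3>>8)&0xffffff = 0x1c5dc6  ←
kind:2 @ bit 6 → (0x1c5dc6a3>>6)&0x3 = 0x2
seq:5 @ bit 1 → (0x1c5dc6a3>>1)&0x1f = 0x11
len:1 @ bit 0 → (0x1c5dc6a3>>0)&0x1 = 0x1
err signed 24b, MSB=0: value = 1859014

1859014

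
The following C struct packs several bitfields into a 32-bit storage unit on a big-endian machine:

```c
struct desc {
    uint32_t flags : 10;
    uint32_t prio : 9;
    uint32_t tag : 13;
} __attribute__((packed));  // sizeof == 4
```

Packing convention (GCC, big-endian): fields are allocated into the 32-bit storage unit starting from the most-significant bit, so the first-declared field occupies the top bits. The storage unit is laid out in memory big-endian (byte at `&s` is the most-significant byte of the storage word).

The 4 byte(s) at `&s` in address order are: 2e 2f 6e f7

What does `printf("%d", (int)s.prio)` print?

379

[0]=0x2e [1]=0x2f [2]=0x6e [3]=0xf7 (big-endian) → word 0x2e2f6ef7
flags:10 @ bit 22 → (0x2e2f6ef7>>22)&0x3ff = 0xb8
prio:9 @ bit 13 → (0x2e2f6ef7>>13)&0x1ff = 0x17b  ←
tag:13 @ bit 0 → (0x2e2f6ef7>>0)&0x1fff = 0xef7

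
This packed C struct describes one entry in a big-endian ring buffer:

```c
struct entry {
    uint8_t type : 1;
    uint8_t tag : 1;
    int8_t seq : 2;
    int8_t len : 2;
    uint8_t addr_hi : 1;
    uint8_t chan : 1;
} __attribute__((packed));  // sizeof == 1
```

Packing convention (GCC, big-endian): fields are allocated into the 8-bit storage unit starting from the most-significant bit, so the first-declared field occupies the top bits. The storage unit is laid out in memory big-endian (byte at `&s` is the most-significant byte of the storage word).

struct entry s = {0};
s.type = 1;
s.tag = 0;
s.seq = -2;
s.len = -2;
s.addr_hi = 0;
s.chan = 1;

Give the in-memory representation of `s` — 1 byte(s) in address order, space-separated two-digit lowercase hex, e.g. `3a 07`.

a9

[7+:1] type=1 & 0x1 = 0x1; word=0x80
[6+:1] tag=0 & 0x1 = 0x0; word=0x80
[4+:2] seq=-2 & 0x3 = 0x2; word=0xa0
[2+:2] len=-2 & 0x3 = 0x2; word=0xa8
[1+:1] addr_hi=0 & 0x1 = 0x0; word=0xa8
[0+:1] chan=1 & 0x1 = 0x1; word=0xa9
word = 0xa9 → big-endian bytes:
  [0]=0xa9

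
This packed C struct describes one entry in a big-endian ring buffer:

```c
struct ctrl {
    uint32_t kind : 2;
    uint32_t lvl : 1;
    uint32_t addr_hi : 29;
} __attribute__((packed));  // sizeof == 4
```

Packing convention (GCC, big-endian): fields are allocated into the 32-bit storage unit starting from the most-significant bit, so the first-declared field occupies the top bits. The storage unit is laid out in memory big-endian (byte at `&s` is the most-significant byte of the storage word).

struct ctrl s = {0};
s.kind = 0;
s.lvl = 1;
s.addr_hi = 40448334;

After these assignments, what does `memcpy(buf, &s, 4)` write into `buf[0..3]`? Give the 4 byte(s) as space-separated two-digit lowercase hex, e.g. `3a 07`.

22 69 31 4e

kind:2 = 0 → 0x0 << 30 → word 0x00000000
lvl:1 = 1 → 0x1 << 29 → word 0x20000000
addr_hi:29 = 40448334 → 0x269314e << 0 → word 0x2269314e
word = 0x2269314e → big-endian bytes:
  [0]=0x22  [1]=0x69  [2]=0x31  [3]=0x4e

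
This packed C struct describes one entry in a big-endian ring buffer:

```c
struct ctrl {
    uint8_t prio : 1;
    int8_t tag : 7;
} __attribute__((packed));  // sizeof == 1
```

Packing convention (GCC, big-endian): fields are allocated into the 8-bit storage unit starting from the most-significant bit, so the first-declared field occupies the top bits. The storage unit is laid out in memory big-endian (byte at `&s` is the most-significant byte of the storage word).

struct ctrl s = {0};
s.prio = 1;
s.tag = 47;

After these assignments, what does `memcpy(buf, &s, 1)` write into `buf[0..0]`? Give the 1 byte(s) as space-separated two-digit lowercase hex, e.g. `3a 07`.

af

[7+:1] prio=1 & 0x1 = 0x1; word=0x80
[0+:7] tag=47 & 0x7f = 0x2f; word=0xaf
word = 0xaf → big-endian bytes:
  [0]=0xaf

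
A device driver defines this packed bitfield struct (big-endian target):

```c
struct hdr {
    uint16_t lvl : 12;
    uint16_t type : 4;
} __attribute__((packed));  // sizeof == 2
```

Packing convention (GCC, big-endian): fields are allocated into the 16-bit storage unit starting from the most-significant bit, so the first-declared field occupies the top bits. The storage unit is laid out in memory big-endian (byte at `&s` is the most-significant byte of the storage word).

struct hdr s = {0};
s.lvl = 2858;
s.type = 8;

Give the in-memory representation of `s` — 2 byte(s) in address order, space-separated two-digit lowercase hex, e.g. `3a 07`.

[4+:12] lvl=2858 & 0xfff = 0xb2a; word=0xb2a0
[0+:4] type=8 & 0xf = 0x8; word=0xb2a8
word = 0xb2a8 → big-endian bytes:
  [0]=0xb2  [1]=0xa8

b2 a8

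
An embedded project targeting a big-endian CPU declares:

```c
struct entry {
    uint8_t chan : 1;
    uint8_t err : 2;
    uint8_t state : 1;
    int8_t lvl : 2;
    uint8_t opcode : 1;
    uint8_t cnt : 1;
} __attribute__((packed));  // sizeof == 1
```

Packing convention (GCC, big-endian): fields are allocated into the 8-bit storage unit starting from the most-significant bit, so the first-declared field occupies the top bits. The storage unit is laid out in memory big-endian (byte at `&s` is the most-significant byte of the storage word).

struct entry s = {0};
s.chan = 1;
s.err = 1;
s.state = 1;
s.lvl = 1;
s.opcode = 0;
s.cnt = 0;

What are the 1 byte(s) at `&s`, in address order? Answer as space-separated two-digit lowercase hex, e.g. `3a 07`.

chan (1b) val=1 bits=0x1 at bit 7: 0x80
err (2b) val=1 bits=0x1 at bit 5: 0xa0
state (1b) val=1 bits=0x1 at bit 4: 0xb0
lvl (2b) val=1 bits=0x1 at bit 2: 0xb4
opcode (1b) val=0 bits=0x0 at bit 1: 0xb4
cnt (1b) val=0 bits=0x0 at bit 0: 0xb4
word = 0xb4 → big-endian bytes:
  [0]=0xb4

b4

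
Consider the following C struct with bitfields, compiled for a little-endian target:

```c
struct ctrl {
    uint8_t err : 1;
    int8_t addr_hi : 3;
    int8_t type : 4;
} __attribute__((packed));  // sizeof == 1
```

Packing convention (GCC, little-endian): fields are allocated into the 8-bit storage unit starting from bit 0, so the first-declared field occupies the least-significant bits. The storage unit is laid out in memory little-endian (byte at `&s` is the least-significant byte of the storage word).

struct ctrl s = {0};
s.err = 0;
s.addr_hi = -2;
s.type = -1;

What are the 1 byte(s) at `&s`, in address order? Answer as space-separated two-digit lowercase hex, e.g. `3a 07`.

fc

err (1b) val=0 bits=0x0 at bit 0: 0x00
addr_hi (3b) val=-2 bits=0x6 at bit 1: 0x0c
type (4b) val=-1 bits=0xf at bit 4: 0xfc
word = 0xfc → little-endian bytes:
  [0]=0xfc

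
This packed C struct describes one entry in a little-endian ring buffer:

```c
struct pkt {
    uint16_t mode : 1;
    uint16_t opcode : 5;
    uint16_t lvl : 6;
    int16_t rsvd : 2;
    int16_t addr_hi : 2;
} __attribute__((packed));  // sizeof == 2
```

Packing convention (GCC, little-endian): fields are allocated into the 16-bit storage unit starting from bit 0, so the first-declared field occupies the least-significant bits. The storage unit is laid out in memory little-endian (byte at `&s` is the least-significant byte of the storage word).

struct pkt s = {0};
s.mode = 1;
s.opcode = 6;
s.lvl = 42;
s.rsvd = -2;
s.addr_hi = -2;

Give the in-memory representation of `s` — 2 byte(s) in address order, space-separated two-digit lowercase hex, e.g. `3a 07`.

8d aa

[0+:1] mode=1 & 0x1 = 0x1; word=0x0001
[1+:5] opcode=6 & 0x1f = 0x6; word=0x000d
[6+:6] lvl=42 & 0x3f = 0x2a; word=0x0a8d
[12+:2] rsvd=-2 & 0x3 = 0x2; word=0x2a8d
[14+:2] addr_hi=-2 & 0x3 = 0x2; word=0xaa8d
word = 0xaa8d → little-endian bytes:
  [0]=0x8d  [1]=0xaa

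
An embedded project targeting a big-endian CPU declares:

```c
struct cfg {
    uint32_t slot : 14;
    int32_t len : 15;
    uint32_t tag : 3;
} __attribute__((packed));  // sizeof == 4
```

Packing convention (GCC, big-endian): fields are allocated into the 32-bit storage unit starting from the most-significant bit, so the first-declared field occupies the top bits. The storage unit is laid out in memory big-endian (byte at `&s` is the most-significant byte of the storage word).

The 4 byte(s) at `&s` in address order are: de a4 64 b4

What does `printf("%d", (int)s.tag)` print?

4

[0]=0xde [1]=0xa4 [2]=0x64 [3]=0xb4 (big-endian) → word 0xdea464b4
slot:14 @ bit 18 → (0xdea464b4>>18)&0x3fff = 0x37a9
len:15 @ bit 3 → (0xdea464b4>>3)&0x7fff = 0xc96
tag:3 @ bit 0 → (0xdea464b4>>0)&0x7 = 0x4  ←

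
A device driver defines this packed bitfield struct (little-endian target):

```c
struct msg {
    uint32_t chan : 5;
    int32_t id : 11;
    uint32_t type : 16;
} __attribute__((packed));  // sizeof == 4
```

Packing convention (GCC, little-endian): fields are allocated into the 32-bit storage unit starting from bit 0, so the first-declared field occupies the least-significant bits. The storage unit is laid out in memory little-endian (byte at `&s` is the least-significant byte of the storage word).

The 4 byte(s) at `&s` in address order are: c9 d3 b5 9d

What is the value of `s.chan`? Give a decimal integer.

9

[0]=0xc9 [1]=0xd3 [2]=0xb5 [3]=0x9d (little-endian) → word 0x9db5d3c9
chan:5 @ bit 0 → (0x9db5d3c9>>0)&0x1f = 0x9  ←
id:11 @ bit 5 → (0x9db5d3c9>>5)&0x7ff = 0x69e
type:16 @ bit 16 → (0x9db5d3c9>>16)&0xffff = 0x9db5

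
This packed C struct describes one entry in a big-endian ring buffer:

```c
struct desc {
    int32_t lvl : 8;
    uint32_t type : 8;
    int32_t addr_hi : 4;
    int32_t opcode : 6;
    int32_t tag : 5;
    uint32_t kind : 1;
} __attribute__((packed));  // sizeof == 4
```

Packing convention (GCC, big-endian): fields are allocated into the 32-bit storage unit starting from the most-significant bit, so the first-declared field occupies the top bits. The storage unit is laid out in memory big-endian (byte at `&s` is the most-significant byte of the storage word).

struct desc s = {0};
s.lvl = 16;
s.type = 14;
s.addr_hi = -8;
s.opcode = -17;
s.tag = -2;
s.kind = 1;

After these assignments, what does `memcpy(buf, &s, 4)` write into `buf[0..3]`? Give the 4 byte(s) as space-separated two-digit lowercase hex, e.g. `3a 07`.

lvl:8 = 16 → 0x10 << 24 → word 0x10000000
type:8 = 14 → 0xe << 16 → word 0x100e0000
addr_hi:4 = -8 → 0x8 << 12 → word 0x100e8000
opcode:6 = -17 → 0x2f << 6 → word 0x100e8bc0
tag:5 = -2 → 0x1e << 1 → word 0x100e8bfc
kind:1 = 1 → 0x1 << 0 → word 0x100e8bfd
word = 0x100e8bfd → big-endian bytes:
  [0]=0x10  [1]=0x0e  [2]=0x8b  [3]=0xfd

10 0e 8b fd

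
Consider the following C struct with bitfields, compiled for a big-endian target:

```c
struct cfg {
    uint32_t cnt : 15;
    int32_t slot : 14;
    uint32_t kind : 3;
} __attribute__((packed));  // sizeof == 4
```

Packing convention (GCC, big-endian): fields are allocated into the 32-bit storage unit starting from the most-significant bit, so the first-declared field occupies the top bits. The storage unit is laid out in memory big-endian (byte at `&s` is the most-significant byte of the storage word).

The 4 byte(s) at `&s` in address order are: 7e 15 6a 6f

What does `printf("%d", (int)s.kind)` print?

[0]=0x7e [1]=0x15 [2]=0x6a [3]=0x6f (big-endian) → word 0x7e156a6f
cnt [17+:15] = (word>>17) & 0x7fff = 16138
slot [3+:14] = (word>>3) & 0x3fff = 11597
kind [0+:3] = (word>>0) & 0x7 = 7  ←

7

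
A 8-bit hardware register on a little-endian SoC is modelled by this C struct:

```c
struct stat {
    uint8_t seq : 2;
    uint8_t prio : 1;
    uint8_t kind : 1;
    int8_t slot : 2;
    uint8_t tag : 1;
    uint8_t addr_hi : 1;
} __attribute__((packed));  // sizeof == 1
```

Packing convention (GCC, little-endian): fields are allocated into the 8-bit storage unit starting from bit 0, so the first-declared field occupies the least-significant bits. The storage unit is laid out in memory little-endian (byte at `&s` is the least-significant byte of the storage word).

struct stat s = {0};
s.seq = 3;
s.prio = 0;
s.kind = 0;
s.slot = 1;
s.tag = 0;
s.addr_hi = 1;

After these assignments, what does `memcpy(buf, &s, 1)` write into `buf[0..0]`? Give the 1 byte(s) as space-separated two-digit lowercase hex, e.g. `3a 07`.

93

seq:2 = 3 → 0x3 << 0 → word 0x03
prio:1 = 0 → 0x0 << 2 → word 0x03
kind:1 = 0 → 0x0 << 3 → word 0x03
slot:2 = 1 → 0x1 << 4 → word 0x13
tag:1 = 0 → 0x0 << 6 → word 0x13
addr_hi:1 = 1 → 0x1 << 7 → word 0x93
word = 0x93 → little-endian bytes:
  [0]=0x93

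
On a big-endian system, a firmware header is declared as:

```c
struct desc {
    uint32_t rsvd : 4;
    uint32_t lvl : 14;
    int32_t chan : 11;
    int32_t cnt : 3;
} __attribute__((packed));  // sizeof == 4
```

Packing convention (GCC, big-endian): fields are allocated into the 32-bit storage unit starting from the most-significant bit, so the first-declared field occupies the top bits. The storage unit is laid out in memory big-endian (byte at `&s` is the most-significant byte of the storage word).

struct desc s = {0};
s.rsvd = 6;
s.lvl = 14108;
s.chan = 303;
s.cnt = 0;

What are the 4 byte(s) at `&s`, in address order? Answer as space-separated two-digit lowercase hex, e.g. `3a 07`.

6d c7 09 78

rsvd (4b) val=6 bits=0x6 at bit 28: 0x60000000
lvl (14b) val=14108 bits=0x371c at bit 14: 0x6dc70000
chan (11b) val=303 bits=0x12f at bit 3: 0x6dc70978
cnt (3b) val=0 bits=0x0 at bit 0: 0x6dc70978
word = 0x6dc70978 → big-endian bytes:
  [0]=0x6d  [1]=0xc7  [2]=0x09  [3]=0x78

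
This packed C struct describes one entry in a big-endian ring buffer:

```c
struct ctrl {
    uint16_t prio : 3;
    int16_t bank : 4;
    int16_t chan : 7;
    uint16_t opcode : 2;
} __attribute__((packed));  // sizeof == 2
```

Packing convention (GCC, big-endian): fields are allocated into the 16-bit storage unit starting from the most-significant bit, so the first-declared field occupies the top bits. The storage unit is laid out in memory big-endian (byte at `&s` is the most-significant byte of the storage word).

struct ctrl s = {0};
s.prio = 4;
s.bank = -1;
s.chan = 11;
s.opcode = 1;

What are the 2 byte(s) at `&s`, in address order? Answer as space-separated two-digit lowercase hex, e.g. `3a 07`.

9e 2d

[13+:3] prio=4 & 0x7 = 0x4; word=0x8000
[9+:4] bank=-1 & 0xf = 0xf; word=0x9e00
[2+:7] chan=11 & 0x7f = 0xb; word=0x9e2c
[0+:2] opcode=1 & 0x3 = 0x1; word=0x9e2d
word = 0x9e2d → big-endian bytes:
  [0]=0x9e  [1]=0x2d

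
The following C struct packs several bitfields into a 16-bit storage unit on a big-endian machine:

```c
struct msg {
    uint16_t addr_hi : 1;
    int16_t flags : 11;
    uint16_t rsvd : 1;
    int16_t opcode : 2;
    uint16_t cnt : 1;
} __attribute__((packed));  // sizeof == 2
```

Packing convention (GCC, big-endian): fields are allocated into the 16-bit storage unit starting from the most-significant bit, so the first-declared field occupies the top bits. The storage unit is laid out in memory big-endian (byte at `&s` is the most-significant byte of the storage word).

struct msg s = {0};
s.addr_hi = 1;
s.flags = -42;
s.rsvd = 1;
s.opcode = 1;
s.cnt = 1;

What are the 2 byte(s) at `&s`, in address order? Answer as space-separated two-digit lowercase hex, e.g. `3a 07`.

fd 6b

addr_hi (1b) val=1 bits=0x1 at bit 15: 0x8000
flags (11b) val=-42 bits=0x7d6 at bit 4: 0xfd60
rsvd (1b) val=1 bits=0x1 at bit 3: 0xfd68
opcode (2b) val=1 bits=0x1 at bit 1: 0xfd6a
cnt (1b) val=1 bits=0x1 at bit 0: 0xfd6b
word = 0xfd6b → big-endian bytes:
  [0]=0xfd  [1]=0x6b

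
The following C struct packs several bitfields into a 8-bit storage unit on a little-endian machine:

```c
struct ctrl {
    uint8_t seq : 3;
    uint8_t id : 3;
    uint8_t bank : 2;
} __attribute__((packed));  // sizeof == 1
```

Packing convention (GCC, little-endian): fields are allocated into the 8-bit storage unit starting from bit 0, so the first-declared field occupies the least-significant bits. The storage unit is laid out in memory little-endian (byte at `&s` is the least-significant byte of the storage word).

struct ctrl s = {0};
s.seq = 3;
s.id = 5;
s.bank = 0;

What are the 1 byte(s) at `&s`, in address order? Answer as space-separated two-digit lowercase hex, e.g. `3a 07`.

seq:3 = 3 → 0x3 << 0 → word 0x03
id:3 = 5 → 0x5 << 3 → word 0x2b
bank:2 = 0 → 0x0 << 6 → word 0x2b
word = 0x2b → little-endian bytes:
  [0]=0x2b

2b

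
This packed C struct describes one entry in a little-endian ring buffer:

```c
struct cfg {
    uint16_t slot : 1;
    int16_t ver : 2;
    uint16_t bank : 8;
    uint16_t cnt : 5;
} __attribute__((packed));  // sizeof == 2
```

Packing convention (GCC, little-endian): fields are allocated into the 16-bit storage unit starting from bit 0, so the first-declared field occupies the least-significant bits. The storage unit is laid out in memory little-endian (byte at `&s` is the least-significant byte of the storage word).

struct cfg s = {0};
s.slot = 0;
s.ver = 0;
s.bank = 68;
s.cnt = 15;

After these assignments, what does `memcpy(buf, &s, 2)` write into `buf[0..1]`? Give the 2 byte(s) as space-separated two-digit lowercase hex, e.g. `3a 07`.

slot (1b) val=0 bits=0x0 at bit 0: 0x0000
ver (2b) val=0 bits=0x0 at bit 1: 0x0000
bank (8b) val=68 bits=0x44 at bit 3: 0x0220
cnt (5b) val=15 bits=0xf at bit 11: 0x7a20
word = 0x7a20 → little-endian bytes:
  [0]=0x20  [1]=0x7a

20 7a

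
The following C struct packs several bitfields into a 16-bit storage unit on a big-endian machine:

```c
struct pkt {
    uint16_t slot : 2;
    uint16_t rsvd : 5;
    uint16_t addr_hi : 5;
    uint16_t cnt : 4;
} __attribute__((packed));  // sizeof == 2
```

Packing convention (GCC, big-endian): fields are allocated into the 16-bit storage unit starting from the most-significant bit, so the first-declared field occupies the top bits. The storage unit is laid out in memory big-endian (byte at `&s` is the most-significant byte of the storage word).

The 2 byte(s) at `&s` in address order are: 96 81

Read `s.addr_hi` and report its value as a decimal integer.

[0]=0x96 [1]=0x81 (big-endian) → word 0x9681
slot:2 @ bit 14 → (0x9681>>14)&0x3 = 0x2
rsvd:5 @ bit 9 → (0x9681>>9)&0x1f = 0xb
addr_hi:5 @ bit 4 → (0x9681>>4)&0x1f = 0x8  ←
cnt:4 @ bit 0 → (0x9681>>0)&0xf = 0x1

8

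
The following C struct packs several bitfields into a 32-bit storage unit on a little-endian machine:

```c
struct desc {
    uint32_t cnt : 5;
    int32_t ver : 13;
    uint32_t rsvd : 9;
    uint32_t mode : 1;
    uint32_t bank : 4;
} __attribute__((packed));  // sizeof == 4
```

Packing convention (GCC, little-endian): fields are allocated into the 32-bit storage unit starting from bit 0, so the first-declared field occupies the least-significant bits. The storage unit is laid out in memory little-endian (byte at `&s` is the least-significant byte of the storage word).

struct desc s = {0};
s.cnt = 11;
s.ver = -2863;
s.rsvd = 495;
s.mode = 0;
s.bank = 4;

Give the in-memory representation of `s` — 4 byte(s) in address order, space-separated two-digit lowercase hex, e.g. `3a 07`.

2b 9a be 47

cnt (5b) val=11 bits=0xb at bit 0: 0x0000000b
ver (13b) val=-2863 bits=0x14d1 at bit 5: 0x00029a2b
rsvd (9b) val=495 bits=0x1ef at bit 18: 0x07be9a2b
mode (1b) val=0 bits=0x0 at bit 27: 0x07be9a2b
bank (4b) val=4 bits=0x4 at bit 28: 0x47be9a2b
word = 0x47be9a2b → little-endian bytes:
  [0]=0x2b  [1]=0x9a  [2]=0xbe  [3]=0x47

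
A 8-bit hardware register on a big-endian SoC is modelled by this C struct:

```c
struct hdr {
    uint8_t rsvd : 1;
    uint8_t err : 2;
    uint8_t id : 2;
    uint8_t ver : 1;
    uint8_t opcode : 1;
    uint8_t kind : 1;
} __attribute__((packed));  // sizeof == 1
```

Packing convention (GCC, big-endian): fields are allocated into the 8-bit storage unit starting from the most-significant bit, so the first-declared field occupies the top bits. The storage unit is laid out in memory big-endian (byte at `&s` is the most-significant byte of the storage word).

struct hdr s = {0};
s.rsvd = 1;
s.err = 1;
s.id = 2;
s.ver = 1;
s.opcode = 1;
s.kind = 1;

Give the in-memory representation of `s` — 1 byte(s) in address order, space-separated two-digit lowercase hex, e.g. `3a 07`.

rsvd:1 = 1 → 0x1 << 7 → word 0x80
err:2 = 1 → 0x1 << 5 → word 0xa0
id:2 = 2 → 0x2 << 3 → word 0xb0
ver:1 = 1 → 0x1 << 2 → word 0xb4
opcode:1 = 1 → 0x1 << 1 → word 0xb6
kind:1 = 1 → 0x1 << 0 → word 0xb7
word = 0xb7 → big-endian bytes:
  [0]=0xb7

b7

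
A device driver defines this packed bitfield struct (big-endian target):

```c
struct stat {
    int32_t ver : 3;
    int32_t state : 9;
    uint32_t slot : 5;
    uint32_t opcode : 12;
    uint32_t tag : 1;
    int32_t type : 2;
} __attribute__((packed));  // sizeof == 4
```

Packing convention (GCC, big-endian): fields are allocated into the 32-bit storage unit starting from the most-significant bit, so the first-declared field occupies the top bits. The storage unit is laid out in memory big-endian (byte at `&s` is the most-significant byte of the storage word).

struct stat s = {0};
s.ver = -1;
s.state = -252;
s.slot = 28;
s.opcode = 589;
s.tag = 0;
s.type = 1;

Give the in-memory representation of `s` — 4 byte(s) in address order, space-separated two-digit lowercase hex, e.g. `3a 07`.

ver (3b) val=-1 bits=0x7 at bit 29: 0xe0000000
state (9b) val=-252 bits=0x104 at bit 20: 0xf0400000
slot (5b) val=28 bits=0x1c at bit 15: 0xf04e0000
opcode (12b) val=589 bits=0x24d at bit 3: 0xf04e1268
tag (1b) val=0 bits=0x0 at bit 2: 0xf04e1268
type (2b) val=1 bits=0x1 at bit 0: 0xf04e1269
word = 0xf04e1269 → big-endian bytes:
  [0]=0xf0  [1]=0x4e  [2]=0x12  [3]=0x69

f0 4e 12 69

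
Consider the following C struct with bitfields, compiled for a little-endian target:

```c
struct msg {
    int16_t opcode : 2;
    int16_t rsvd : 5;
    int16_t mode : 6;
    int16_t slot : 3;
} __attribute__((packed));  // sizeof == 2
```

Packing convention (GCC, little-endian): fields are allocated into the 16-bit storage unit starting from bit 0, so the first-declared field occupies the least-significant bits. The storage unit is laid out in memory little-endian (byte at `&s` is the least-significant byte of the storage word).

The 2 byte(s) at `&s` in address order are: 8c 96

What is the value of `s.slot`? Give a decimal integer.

[0]=0x8c [1]=0x96 (little-endian) → word 0x968c
opcode:2 @ bit 0 → (0x968c>>0)&0x3 = 0x0
rsvd:5 @ bit 2 → (0x968c>>2)&0x1f = 0x3
mode:6 @ bit 7 → (0x968c>>7)&0x3f = 0x2d
slot:3 @ bit 13 → (0x968c>>13)&0x7 = 0x4  ←
slot signed 3b, MSB=1: 4 - 8 = -4

-4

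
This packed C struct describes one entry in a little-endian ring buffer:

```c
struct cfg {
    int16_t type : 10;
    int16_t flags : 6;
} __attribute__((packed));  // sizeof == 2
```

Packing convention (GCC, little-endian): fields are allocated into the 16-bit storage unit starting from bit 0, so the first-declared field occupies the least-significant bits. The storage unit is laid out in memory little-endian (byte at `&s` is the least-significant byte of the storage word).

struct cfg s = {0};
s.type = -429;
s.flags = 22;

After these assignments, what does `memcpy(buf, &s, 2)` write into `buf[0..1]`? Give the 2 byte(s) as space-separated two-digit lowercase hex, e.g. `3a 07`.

53 5a

[0+:10] type=-429 & 0x3ff = 0x253; word=0x0253
[10+:6] flags=22 & 0x3f = 0x16; word=0x5a53
word = 0x5a53 → little-endian bytes:
  [0]=0x53  [1]=0x5a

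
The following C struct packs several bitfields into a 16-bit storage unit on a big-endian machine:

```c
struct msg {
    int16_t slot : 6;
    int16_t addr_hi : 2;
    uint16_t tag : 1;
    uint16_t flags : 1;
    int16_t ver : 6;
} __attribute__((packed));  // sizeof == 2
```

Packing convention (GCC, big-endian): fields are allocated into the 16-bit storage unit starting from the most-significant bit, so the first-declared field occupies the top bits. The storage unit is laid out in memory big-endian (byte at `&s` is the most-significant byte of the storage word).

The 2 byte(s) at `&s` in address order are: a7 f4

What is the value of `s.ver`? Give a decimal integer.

[0]=0xa7 [1]=0xf4 (big-endian) → word 0xa7f4
slot:6 @ bit 10 → (0xa7f4>>10)&0x3f = 0x29
addr_hi:2 @ bit 8 → (0xa7f4>>8)&0x3 = 0x3
tag:1 @ bit 7 → (0xa7f4>>7)&0x1 = 0x1
flags:1 @ bit 6 → (0xa7f4>>6)&0x1 = 0x1
ver:6 @ bit 0 → (0xa7f4>>0)&0x3f = 0x34  ←
ver signed 6b, MSB=1: 52 - 64 = -12

-12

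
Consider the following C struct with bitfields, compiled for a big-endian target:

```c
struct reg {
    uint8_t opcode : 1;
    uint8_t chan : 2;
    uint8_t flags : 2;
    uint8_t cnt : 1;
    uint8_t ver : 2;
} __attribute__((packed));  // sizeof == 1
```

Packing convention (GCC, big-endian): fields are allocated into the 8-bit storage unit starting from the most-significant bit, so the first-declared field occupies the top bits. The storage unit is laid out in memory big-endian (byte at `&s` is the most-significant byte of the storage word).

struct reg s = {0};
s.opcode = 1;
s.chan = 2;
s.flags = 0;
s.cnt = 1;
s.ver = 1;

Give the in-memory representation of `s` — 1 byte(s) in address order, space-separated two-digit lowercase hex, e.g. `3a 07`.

c5

[7+:1] opcode=1 & 0x1 = 0x1; word=0x80
[5+:2] chan=2 & 0x3 = 0x2; word=0xc0
[3+:2] flags=0 & 0x3 = 0x0; word=0xc0
[2+:1] cnt=1 & 0x1 = 0x1; word=0xc4
[0+:2] ver=1 & 0x3 = 0x1; word=0xc5
word = 0xc5 → big-endian bytes:
  [0]=0xc5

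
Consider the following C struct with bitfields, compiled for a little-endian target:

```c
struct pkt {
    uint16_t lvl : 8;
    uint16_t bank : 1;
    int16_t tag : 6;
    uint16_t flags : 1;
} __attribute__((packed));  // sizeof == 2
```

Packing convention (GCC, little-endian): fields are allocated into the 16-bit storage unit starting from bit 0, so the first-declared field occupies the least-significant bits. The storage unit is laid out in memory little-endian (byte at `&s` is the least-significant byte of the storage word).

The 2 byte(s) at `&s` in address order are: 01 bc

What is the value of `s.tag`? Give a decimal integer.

30

[0]=0x01 [1]=0xbc (little-endian) → word 0xbc01
lvl [0+:8] = (word>>0) & 0xff = 1
bank [8+:1] = (word>>8) & 0x1 = 0
tag [9+:6] = (word>>9) & 0x3f = 30  ←
flags [15+:1] = (word>>15) & 0x1 = 1
tag signed 6b, MSB=0: value = 30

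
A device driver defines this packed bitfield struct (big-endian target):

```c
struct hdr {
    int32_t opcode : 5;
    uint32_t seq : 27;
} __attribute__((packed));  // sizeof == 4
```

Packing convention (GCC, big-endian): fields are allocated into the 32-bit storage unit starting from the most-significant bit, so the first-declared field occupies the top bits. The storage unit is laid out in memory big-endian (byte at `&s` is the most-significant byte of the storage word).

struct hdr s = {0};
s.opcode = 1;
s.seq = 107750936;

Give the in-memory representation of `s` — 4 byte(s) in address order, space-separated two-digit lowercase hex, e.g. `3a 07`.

[27+:5] opcode=1 & 0x1f = 0x1; word=0x08000000
[0+:27] seq=107750936 & 0x7ffffff = 0x66c2618; word=0x0e6c2618
word = 0x0e6c2618 → big-endian bytes:
  [0]=0x0e  [1]=0x6c  [2]=0x26  [3]=0x18

0e 6c 26 18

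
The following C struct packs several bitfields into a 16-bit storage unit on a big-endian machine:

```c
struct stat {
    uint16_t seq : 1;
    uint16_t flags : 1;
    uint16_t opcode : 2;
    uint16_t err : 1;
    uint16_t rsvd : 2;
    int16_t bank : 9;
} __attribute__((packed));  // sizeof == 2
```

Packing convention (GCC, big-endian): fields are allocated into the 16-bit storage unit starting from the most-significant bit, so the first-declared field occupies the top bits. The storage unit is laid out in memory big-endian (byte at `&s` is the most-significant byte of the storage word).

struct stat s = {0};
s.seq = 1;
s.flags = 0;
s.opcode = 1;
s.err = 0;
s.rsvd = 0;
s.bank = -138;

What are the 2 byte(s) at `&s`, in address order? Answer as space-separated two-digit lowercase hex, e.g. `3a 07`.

91 76

seq (1b) val=1 bits=0x1 at bit 15: 0x8000
flags (1b) val=0 bits=0x0 at bit 14: 0x8000
opcode (2b) val=1 bits=0x1 at bit 12: 0x9000
err (1b) val=0 bits=0x0 at bit 11: 0x9000
rsvd (2b) val=0 bits=0x0 at bit 9: 0x9000
bank (9b) val=-138 bits=0x176 at bit 0: 0x9176
word = 0x9176 → big-endian bytes:
  [0]=0x91  [1]=0x76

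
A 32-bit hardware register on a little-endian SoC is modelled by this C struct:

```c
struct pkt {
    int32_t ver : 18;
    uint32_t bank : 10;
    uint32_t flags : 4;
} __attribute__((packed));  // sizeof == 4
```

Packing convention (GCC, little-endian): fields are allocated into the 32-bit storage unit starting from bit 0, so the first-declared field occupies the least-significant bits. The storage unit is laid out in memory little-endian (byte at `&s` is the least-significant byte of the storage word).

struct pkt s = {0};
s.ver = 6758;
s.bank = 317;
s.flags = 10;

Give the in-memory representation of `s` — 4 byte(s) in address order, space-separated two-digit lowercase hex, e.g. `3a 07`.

ver (18b) val=6758 bits=0x1a66 at bit 0: 0x00001a66
bank (10b) val=317 bits=0x13d at bit 18: 0x04f41a66
flags (4b) val=10 bits=0xa at bit 28: 0xa4f41a66
word = 0xa4f41a66 → little-endian bytes:
  [0]=0x66  [1]=0x1a  [2]=0xf4  [3]=0xa4

66 1a f4 a4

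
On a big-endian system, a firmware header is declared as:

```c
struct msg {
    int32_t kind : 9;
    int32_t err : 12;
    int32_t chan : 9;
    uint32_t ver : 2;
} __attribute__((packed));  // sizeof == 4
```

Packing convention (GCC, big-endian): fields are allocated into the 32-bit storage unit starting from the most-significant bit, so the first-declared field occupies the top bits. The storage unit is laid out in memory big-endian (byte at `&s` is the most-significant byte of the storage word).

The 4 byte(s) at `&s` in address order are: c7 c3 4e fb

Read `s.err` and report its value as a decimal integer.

-1943

[0]=0xc7 [1]=0xc3 [2]=0x4e [3]=0xfb (big-endian) → word 0xc7c34efb
kind [23+:9] = (word>>23) & 0x1ff = 399
err [11+:12] = (word>>11) & 0xfff = 2153  ←
chan [2+:9] = (word>>2) & 0x1ff = 446
ver [0+:2] = (word>>0) & 0x3 = 3
err signed 12b, MSB=1: 2153 - 4096 = -1943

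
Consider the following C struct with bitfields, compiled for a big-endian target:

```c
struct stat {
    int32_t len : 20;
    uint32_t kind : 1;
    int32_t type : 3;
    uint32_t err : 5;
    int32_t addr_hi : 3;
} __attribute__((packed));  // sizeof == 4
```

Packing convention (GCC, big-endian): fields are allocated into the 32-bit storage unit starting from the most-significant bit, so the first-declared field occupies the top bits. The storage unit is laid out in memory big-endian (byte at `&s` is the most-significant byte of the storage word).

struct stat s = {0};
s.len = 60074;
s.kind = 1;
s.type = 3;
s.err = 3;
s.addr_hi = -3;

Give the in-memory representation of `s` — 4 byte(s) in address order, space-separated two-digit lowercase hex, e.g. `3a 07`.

0e aa ab 1d

[12+:20] len=60074 & 0xfffff = 0xeaaa; word=0x0eaaa000
[11+:1] kind=1 & 0x1 = 0x1; word=0x0eaaa800
[8+:3] type=3 & 0x7 = 0x3; word=0x0eaaab00
[3+:5] err=3 & 0x1f = 0x3; word=0x0eaaab18
[0+:3] addr_hi=-3 & 0x7 = 0x5; word=0x0eaaab1d
word = 0x0eaaab1d → big-endian bytes:
  [0]=0x0e  [1]=0xaa  [2]=0xab  [3]=0x1d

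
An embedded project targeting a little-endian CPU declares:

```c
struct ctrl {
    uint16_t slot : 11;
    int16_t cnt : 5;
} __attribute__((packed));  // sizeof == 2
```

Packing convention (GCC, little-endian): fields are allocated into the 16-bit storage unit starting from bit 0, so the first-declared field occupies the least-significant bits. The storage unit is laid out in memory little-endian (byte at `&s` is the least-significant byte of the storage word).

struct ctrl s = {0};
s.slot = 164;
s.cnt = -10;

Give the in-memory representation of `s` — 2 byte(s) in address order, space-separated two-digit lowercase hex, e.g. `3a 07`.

a4 b0

slot (11b) val=164 bits=0xa4 at bit 0: 0x00a4
cnt (5b) val=-10 bits=0x16 at bit 11: 0xb0a4
word = 0xb0a4 → little-endian bytes:
  [0]=0xa4  [1]=0xb0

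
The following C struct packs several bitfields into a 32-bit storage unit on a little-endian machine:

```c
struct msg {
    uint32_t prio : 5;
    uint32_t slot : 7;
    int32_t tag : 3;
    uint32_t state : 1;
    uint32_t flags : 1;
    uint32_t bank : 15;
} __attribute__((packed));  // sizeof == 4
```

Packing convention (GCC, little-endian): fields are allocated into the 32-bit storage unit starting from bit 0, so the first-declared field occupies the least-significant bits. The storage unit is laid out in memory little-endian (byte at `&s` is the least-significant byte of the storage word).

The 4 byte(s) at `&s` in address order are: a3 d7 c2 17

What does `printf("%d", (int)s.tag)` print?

[0]=0xa3 [1]=0xd7 [2]=0xc2 [3]=0x17 (little-endian) → word 0x17c2d7a3
prio:5 @ bit 0 → (0x17c2d7a3>>0)&0x1f = 0x3
slot:7 @ bit 5 → (0x17c2d7a3>>5)&0x7f = 0x3d
tag:3 @ bit 12 → (0x17c2d7a3>>12)&0x7 = 0x5  ←
state:1 @ bit 15 → (0x17c2d7a3>>15)&0x1 = 0x1
flags:1 @ bit 16 → (0x17c2d7a3>>16)&0x1 = 0x0
bank:15 @ bit 17 → (0x17c2d7a3>>17)&0x7fff = 0xbe1
tag signed 3b, MSB=1: 5 - 8 = -3

-3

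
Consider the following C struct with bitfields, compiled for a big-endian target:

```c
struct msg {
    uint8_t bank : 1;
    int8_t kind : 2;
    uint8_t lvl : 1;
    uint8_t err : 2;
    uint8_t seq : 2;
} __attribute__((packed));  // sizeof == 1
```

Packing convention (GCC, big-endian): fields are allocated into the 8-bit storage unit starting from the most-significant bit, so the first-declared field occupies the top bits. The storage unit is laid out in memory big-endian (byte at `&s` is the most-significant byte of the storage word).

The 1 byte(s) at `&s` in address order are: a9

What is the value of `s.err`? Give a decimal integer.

[0]=0xa9 (big-endian) → word 0xa9
bank:1 @ bit 7 → (0xa9>>7)&0x1 = 0x1
kind:2 @ bit 5 → (0xa9>>5)&0x3 = 0x1
lvl:1 @ bit 4 → (0xa9>>4)&0x1 = 0x0
err:2 @ bit 2 → (0xa9>>2)&0x3 = 0x2  ←
seq:2 @ bit 0 → (0xa9>>0)&0x3 = 0x1

2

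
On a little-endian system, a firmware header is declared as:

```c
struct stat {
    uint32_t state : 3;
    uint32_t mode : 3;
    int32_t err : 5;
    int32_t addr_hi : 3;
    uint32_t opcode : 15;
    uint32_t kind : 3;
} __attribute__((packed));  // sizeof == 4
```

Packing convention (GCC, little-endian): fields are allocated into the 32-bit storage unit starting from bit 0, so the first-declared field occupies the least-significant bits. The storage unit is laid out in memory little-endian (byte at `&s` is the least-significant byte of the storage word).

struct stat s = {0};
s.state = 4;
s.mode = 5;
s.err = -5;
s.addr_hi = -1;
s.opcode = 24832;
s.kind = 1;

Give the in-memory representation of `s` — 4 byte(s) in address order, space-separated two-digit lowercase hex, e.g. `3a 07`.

ec 3e 40 38

state:3 = 4 → 0x4 << 0 → word 0x00000004
mode:3 = 5 → 0x5 << 3 → word 0x0000002c
err:5 = -5 → 0x1b << 6 → word 0x000006ec
addr_hi:3 = -1 → 0x7 << 11 → word 0x00003eec
opcode:15 = 24832 → 0x6100 << 14 → word 0x18403eec
kind:3 = 1 → 0x1 << 29 → word 0x38403eec
word = 0x38403eec → little-endian bytes:
  [0]=0xec  [1]=0x3e  [2]=0x40  [3]=0x38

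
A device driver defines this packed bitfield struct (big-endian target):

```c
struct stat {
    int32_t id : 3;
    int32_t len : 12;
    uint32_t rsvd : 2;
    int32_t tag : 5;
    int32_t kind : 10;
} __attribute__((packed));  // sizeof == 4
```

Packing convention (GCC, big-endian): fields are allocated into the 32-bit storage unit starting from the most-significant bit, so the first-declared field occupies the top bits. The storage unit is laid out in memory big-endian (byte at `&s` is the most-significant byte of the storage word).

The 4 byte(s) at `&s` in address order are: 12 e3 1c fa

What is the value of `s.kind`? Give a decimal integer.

250

[0]=0x12 [1]=0xe3 [2]=0x1c [3]=0xfa (big-endian) → word 0x12e31cfa
id [29+:3] = (word>>29) & 0x7 = 0
len [17+:12] = (word>>17) & 0xfff = 2417
rsvd [15+:2] = (word>>15) & 0x3 = 2
tag [10+:5] = (word>>10) & 0x1f = 7
kind [0+:10] = (word>>0) & 0x3ff = 250  ←
kind signed 10b, MSB=0: value = 250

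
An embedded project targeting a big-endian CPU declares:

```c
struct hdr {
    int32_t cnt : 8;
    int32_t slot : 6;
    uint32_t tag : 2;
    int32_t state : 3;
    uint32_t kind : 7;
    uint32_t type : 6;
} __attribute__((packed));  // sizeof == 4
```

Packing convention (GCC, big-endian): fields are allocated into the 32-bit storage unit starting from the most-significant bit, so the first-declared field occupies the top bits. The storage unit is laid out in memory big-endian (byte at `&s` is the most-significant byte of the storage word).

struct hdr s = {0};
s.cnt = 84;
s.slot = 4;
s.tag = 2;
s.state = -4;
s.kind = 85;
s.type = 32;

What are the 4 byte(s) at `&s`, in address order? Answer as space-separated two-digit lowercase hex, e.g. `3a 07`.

54 12 95 60

cnt:8 = 84 → 0x54 << 24 → word 0x54000000
slot:6 = 4 → 0x4 << 18 → word 0x54100000
tag:2 = 2 → 0x2 << 16 → word 0x54120000
state:3 = -4 → 0x4 << 13 → word 0x54128000
kind:7 = 85 → 0x55 << 6 → word 0x54129540
type:6 = 32 → 0x20 << 0 → word 0x54129560
word = 0x54129560 → big-endian bytes:
  [0]=0x54  [1]=0x12  [2]=0x95  [3]=0x60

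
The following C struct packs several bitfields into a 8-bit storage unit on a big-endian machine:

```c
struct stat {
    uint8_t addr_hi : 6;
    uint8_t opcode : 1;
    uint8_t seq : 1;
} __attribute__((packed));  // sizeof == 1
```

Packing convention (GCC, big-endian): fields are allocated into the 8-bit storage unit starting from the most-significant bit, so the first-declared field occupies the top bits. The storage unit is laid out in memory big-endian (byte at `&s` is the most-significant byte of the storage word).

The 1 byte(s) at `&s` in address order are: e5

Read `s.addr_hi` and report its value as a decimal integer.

[0]=0xe5 (big-endian) → word 0xe5
addr_hi [2+:6] = (word>>2) & 0x3f = 57  ←
opcode [1+:1] = (word>>1) & 0x1 = 0
seq [0+:1] = (word>>0) & 0x1 = 1

57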